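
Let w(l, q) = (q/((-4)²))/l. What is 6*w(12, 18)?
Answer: 9/16 ≈ 0.56250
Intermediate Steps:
w(l, q) = q/(16*l) (w(l, q) = (q/16)/l = q/(16*l))
6*w(12, 18) = 6*((1/16)*18/12) = 6*((1/16)*18*(1/12)) = 6*(3/32) = 9/16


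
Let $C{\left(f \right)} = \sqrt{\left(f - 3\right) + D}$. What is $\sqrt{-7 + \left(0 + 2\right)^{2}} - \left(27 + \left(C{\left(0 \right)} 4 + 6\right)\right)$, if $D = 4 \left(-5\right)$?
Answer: $-33 + i \sqrt{3} - 4 i \sqrt{23} \approx -33.0 - 17.451 i$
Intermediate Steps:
$D = -20$
$C{\left(f \right)} = \sqrt{-23 + f}$ ($C{\left(f \right)} = \sqrt{\left(f - 3\right) - 20} = \sqrt{\left(-3 + f\right) - 20} = \sqrt{-23 + f}$)
$\sqrt{-7 + \left(0 + 2\right)^{2}} - \left(27 + \left(C{\left(0 \right)} 4 + 6\right)\right) = \sqrt{-7 + \left(0 + 2\right)^{2}} - \left(27 + \left(\sqrt{-23 + 0} \cdot 4 + 6\right)\right) = \sqrt{-7 + 2^{2}} - \left(27 + \left(\sqrt{-23} \cdot 4 + 6\right)\right) = \sqrt{-7 + 4} - \left(27 + \left(i \sqrt{23} \cdot 4 + 6\right)\right) = \sqrt{-3} - \left(27 + \left(4 i \sqrt{23} + 6\right)\right) = i \sqrt{3} - \left(27 + \left(6 + 4 i \sqrt{23}\right)\right) = i \sqrt{3} - \left(33 + 4 i \sqrt{23}\right) = -33 + i \sqrt{3} - 4 i \sqrt{23}$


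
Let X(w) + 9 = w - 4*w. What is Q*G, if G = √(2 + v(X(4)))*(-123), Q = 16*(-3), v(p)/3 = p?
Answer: 5904*I*√61 ≈ 46112.0*I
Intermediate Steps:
X(w) = -9 - 3*w (X(w) = -9 + (w - 4*w) = -9 - 3*w)
v(p) = 3*p
Q = -48
G = -123*I*√61 (G = √(2 + 3*(-9 - 3*4))*(-123) = √(2 + 3*(-9 - 12))*(-123) = √(2 + 3*(-21))*(-123) = √(2 - 63)*(-123) = √(-61)*(-123) = (I*√61)*(-123) = -123*I*√61 ≈ -960.66*I)
Q*G = -(-5904)*I*√61 = 5904*I*√61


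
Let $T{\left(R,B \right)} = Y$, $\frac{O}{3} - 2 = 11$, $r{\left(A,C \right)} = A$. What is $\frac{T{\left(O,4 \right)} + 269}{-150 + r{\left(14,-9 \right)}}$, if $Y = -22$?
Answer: $- \frac{247}{136} \approx -1.8162$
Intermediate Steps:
$O = 39$ ($O = 6 + 3 \cdot 11 = 6 + 33 = 39$)
$T{\left(R,B \right)} = -22$
$\frac{T{\left(O,4 \right)} + 269}{-150 + r{\left(14,-9 \right)}} = \frac{-22 + 269}{-150 + 14} = \frac{247}{-136} = 247 \left(- \frac{1}{136}\right) = - \frac{247}{136}$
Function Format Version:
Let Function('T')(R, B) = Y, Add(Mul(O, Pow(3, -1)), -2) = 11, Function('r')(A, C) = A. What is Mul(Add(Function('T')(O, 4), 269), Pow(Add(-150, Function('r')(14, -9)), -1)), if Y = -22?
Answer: Rational(-247, 136) ≈ -1.8162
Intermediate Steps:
O = 39 (O = Add(6, Mul(3, 11)) = Add(6, 33) = 39)
Function('T')(R, B) = -22
Mul(Add(Function('T')(O, 4), 269), Pow(Add(-150, Function('r')(14, -9)), -1)) = Mul(Add(-22, 269), Pow(Add(-150, 14), -1)) = Mul(247, Pow(-136, -1)) = Mul(247, Rational(-1, 136)) = Rational(-247, 136)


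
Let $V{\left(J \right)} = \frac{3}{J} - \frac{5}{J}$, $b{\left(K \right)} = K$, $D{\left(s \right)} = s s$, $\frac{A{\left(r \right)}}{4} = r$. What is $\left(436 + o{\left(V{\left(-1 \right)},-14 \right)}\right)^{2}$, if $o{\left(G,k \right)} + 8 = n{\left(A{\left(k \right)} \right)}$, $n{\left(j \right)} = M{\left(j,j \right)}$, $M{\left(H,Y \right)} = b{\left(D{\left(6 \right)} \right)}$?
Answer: $215296$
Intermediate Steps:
$A{\left(r \right)} = 4 r$
$D{\left(s \right)} = s^{2}$
$M{\left(H,Y \right)} = 36$ ($M{\left(H,Y \right)} = 6^{2} = 36$)
$n{\left(j \right)} = 36$
$V{\left(J \right)} = - \frac{2}{J}$
$o{\left(G,k \right)} = 28$ ($o{\left(G,k \right)} = -8 + 36 = 28$)
$\left(436 + o{\left(V{\left(-1 \right)},-14 \right)}\right)^{2} = \left(436 + 28\right)^{2} = 464^{2} = 215296$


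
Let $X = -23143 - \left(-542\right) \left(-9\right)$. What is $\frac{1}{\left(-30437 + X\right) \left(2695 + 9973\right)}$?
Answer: $- \frac{1}{740545944} \approx -1.3504 \cdot 10^{-9}$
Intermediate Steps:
$X = -28021$ ($X = -23143 - 4878 = -28021$)
$\frac{1}{\left(-30437 + X\right) \left(2695 + 9973\right)} = \frac{1}{\left(-30437 - 28021\right) \left(2695 + 9973\right)} = \frac{1}{\left(-58458\right) 12668} = \frac{1}{-740545944} = - \frac{1}{740545944}$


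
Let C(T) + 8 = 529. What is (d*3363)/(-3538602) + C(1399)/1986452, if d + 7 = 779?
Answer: -859242430505/1171543836684 ≈ -0.73343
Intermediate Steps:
d = 772 (d = -7 + 779 = 772)
C(T) = 521 (C(T) = -8 + 529 = 521)
(d*3363)/(-3538602) + C(1399)/1986452 = (772*3363)/(-3538602) + 521/1986452 = 2596236*(-1/3538602) + 521*(1/1986452) = -432706/589767 + 521/1986452 = -859242430505/1171543836684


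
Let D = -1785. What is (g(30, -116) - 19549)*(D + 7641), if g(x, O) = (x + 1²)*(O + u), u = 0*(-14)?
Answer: -135537120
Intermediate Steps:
u = 0
g(x, O) = O*(1 + x) (g(x, O) = (x + 1²)*(O + 0) = (x + 1)*O = (1 + x)*O = O*(1 + x))
(g(30, -116) - 19549)*(D + 7641) = (-116*(1 + 30) - 19549)*(-1785 + 7641) = (-116*31 - 19549)*5856 = (-3596 - 19549)*5856 = -23145*5856 = -135537120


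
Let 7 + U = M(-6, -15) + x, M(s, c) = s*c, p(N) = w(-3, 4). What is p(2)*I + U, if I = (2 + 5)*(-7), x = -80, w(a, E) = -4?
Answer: 199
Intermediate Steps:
p(N) = -4
M(s, c) = c*s
I = -49 (I = 7*(-7) = -49)
U = 3 (U = -7 + (-15*(-6) - 80) = -7 + (90 - 80) = -7 + 10 = 3)
p(2)*I + U = -4*(-49) + 3 = 196 + 3 = 199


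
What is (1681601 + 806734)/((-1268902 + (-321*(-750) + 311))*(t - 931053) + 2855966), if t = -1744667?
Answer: 829445/916739192162 ≈ 9.0478e-7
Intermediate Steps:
(1681601 + 806734)/((-1268902 + (-321*(-750) + 311))*(t - 931053) + 2855966) = (1681601 + 806734)/((-1268902 + (-321*(-750) + 311))*(-1744667 - 931053) + 2855966) = 2488335/((-1268902 + (240750 + 311))*(-2675720) + 2855966) = 2488335/((-1268902 + 241061)*(-2675720) + 2855966) = 2488335/(-1027841*(-2675720) + 2855966) = 2488335/(2750214720520 + 2855966) = 2488335/2750217576486 = 2488335*(1/2750217576486) = 829445/916739192162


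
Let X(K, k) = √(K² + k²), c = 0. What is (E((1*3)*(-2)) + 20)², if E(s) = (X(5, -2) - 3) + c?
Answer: (17 + √29)² ≈ 501.10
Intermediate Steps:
E(s) = -3 + √29 (E(s) = (√(5² + (-2)²) - 3) + 0 = (√(25 + 4) - 3) + 0 = (√29 - 3) + 0 = (-3 + √29) + 0 = -3 + √29)
(E((1*3)*(-2)) + 20)² = ((-3 + √29) + 20)² = (17 + √29)²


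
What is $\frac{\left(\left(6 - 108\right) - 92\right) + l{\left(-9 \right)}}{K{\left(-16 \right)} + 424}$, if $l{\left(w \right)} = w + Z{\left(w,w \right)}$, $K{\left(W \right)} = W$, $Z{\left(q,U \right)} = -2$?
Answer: $- \frac{205}{408} \approx -0.50245$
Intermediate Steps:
$l{\left(w \right)} = -2 + w$ ($l{\left(w \right)} = w - 2 = -2 + w$)
$\frac{\left(\left(6 - 108\right) - 92\right) + l{\left(-9 \right)}}{K{\left(-16 \right)} + 424} = \frac{\left(\left(6 - 108\right) - 92\right) - 11}{-16 + 424} = \frac{\left(-102 - 92\right) - 11}{408} = \left(-194 - 11\right) \frac{1}{408} = \left(-205\right) \frac{1}{408} = - \frac{205}{408}$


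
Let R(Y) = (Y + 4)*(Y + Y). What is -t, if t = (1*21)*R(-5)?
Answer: -210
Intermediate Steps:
R(Y) = 2*Y*(4 + Y) (R(Y) = (4 + Y)*(2*Y) = 2*Y*(4 + Y))
t = 210 (t = (1*21)*(2*(-5)*(4 - 5)) = 21*(2*(-5)*(-1)) = 21*10 = 210)
-t = -1*210 = -210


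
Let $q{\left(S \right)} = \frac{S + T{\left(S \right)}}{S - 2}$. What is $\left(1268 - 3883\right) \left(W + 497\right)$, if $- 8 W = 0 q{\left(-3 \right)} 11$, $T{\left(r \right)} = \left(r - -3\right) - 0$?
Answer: $-1299655$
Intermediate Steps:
$T{\left(r \right)} = 3 + r$ ($T{\left(r \right)} = \left(r + 3\right) + 0 = \left(3 + r\right) + 0 = 3 + r$)
$q{\left(S \right)} = \frac{3 + 2 S}{-2 + S}$ ($q{\left(S \right)} = \frac{S + \left(3 + S\right)}{S - 2} = \frac{3 + 2 S}{-2 + S}$)
$W = 0$ ($W = - \frac{0 \frac{3 + 2 \left(-3\right)}{-2 - 3} \cdot 11}{8} = - \frac{0 \frac{3 - 6}{-5} \cdot 11}{8} = - \frac{0 \left(\left(- \frac{1}{5}\right) \left(-3\right)\right) 11}{8} = - \frac{0 \cdot \frac{3}{5} \cdot 11}{8} = - \frac{0 \cdot 11}{8} = \left(- \frac{1}{8}\right) 0 = 0$)
$\left(1268 - 3883\right) \left(W + 497\right) = \left(1268 - 3883\right) \left(0 + 497\right) = \left(-2615\right) 497 = -1299655$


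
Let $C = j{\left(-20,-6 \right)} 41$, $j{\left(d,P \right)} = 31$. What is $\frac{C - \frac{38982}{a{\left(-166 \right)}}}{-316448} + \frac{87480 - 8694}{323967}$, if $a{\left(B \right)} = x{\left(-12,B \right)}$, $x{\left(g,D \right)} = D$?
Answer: $\frac{84534920629}{354543869372} \approx 0.23843$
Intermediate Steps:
$a{\left(B \right)} = B$
$C = 1271$ ($C = 31 \cdot 41 = 1271$)
$\frac{C - \frac{38982}{a{\left(-166 \right)}}}{-316448} + \frac{87480 - 8694}{323967} = \frac{1271 - \frac{38982}{-166}}{-316448} + \frac{87480 - 8694}{323967} = \left(1271 - - \frac{19491}{83}\right) \left(- \frac{1}{316448}\right) + 78786 \cdot \frac{1}{323967} = \left(1271 + \frac{19491}{83}\right) \left(- \frac{1}{316448}\right) + \frac{26262}{107989} = \frac{124984}{83} \left(- \frac{1}{316448}\right) + \frac{26262}{107989} = - \frac{15623}{3283148} + \frac{26262}{107989} = \frac{84534920629}{354543869372}$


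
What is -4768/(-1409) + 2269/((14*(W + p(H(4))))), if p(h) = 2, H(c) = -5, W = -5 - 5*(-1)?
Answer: 3330525/39452 ≈ 84.420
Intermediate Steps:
W = 0 (W = -5 + 5 = 0)
-4768/(-1409) + 2269/((14*(W + p(H(4))))) = -4768/(-1409) + 2269/((14*(0 + 2))) = -4768*(-1/1409) + 2269/((14*2)) = 4768/1409 + 2269/28 = 3330525/39452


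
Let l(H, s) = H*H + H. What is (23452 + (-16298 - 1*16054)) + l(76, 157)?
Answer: -3048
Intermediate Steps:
l(H, s) = H + H² (l(H, s) = H² + H = H + H²)
(23452 + (-16298 - 1*16054)) + l(76, 157) = (23452 + (-16298 - 1*16054)) + 76*(1 + 76) = (23452 + (-16298 - 16054)) + 76*77 = (23452 - 32352) + 5852 = -8900 + 5852 = -3048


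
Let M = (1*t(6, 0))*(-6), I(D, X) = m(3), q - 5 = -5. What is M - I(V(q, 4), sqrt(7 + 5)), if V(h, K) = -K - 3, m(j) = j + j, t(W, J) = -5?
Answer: 24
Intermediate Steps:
m(j) = 2*j
q = 0 (q = 5 - 5 = 0)
V(h, K) = -3 - K
I(D, X) = 6 (I(D, X) = 2*3 = 6)
M = 30 (M = (1*(-5))*(-6) = -5*(-6) = 30)
M - I(V(q, 4), sqrt(7 + 5)) = 30 - 1*6 = 30 - 6 = 24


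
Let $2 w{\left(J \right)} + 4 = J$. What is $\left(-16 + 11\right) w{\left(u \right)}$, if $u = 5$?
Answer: $- \frac{5}{2} \approx -2.5$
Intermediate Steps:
$w{\left(J \right)} = -2 + \frac{J}{2}$
$\left(-16 + 11\right) w{\left(u \right)} = \left(-16 + 11\right) \left(-2 + \frac{1}{2} \cdot 5\right) = - 5 \left(-2 + \frac{5}{2}\right) = \left(-5\right) \frac{1}{2} = - \frac{5}{2}$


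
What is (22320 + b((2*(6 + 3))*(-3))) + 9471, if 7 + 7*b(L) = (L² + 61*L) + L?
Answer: 222098/7 ≈ 31728.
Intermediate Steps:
b(L) = -1 + L²/7 + 62*L/7 (b(L) = -1 + ((L² + 61*L) + L)/7 = -1 + (L² + 62*L)/7 = -1 + (L²/7 + 62*L/7) = -1 + L²/7 + 62*L/7)
(22320 + b((2*(6 + 3))*(-3))) + 9471 = (22320 + (-1 + ((2*(6 + 3))*(-3))²/7 + 62*((2*(6 + 3))*(-3))/7)) + 9471 = (22320 + (-1 + ((2*9)*(-3))²/7 + 62*((2*9)*(-3))/7)) + 9471 = (22320 + (-1 + (18*(-3))²/7 + 62*(18*(-3))/7)) + 9471 = (22320 + (-1 + (⅐)*(-54)² + (62/7)*(-54))) + 9471 = (22320 + (-1 + (⅐)*2916 - 3348/7)) + 9471 = (22320 + (-1 + 2916/7 - 3348/7)) + 9471 = (22320 - 439/7) + 9471 = 155801/7 + 9471 = 222098/7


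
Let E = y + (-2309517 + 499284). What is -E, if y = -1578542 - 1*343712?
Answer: 3732487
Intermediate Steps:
y = -1922254 (y = -1578542 - 343712 = -1922254)
E = -3732487 (E = -1922254 + (-2309517 + 499284) = -1922254 - 1810233 = -3732487)
-E = -1*(-3732487) = 3732487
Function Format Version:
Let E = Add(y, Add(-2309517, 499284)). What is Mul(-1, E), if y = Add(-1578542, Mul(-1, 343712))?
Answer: 3732487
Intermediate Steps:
y = -1922254 (y = Add(-1578542, -343712) = -1922254)
E = -3732487 (E = Add(-1922254, Add(-2309517, 499284)) = Add(-1922254, -1810233) = -3732487)
Mul(-1, E) = Mul(-1, -3732487) = 3732487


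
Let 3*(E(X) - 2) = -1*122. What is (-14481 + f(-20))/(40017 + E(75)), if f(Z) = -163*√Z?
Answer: -43443/119935 - 978*I*√5/119935 ≈ -0.36222 - 0.018234*I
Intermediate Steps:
E(X) = -116/3 (E(X) = 2 + (-1*122)/3 = 2 + (⅓)*(-122) = 2 - 122/3 = -116/3)
(-14481 + f(-20))/(40017 + E(75)) = (-14481 - 326*I*√5)/(40017 - 116/3) = (-14481 - 326*I*√5)/(119935/3) = (-14481 - 326*I*√5)*(3/119935) = -43443/119935 - 978*I*√5/119935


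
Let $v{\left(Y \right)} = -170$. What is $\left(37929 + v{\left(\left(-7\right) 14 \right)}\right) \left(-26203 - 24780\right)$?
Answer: $-1925067097$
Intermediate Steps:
$\left(37929 + v{\left(\left(-7\right) 14 \right)}\right) \left(-26203 - 24780\right) = \left(37929 - 170\right) \left(-26203 - 24780\right) = 37759 \left(-50983\right) = -1925067097$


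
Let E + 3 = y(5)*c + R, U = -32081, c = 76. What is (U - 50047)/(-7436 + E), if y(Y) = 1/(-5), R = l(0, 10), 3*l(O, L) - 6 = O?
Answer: 410640/37261 ≈ 11.021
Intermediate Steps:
l(O, L) = 2 + O/3
R = 2 (R = 2 + (⅓)*0 = 2 + 0 = 2)
y(Y) = -⅕
E = -81/5 (E = -3 + (-⅕*76 + 2) = -3 + (-76/5 + 2) = -3 - 66/5 = -81/5 ≈ -16.200)
(U - 50047)/(-7436 + E) = (-32081 - 50047)/(-7436 - 81/5) = -82128/(-37261/5) = -82128*(-5/37261) = 410640/37261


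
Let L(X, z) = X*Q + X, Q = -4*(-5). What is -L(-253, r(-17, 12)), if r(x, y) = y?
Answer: 5313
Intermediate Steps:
Q = 20
L(X, z) = 21*X (L(X, z) = X*20 + X = 20*X + X = 21*X)
-L(-253, r(-17, 12)) = -21*(-253) = -1*(-5313) = 5313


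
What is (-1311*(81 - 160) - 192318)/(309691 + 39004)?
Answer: -88749/348695 ≈ -0.25452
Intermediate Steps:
(-1311*(81 - 160) - 192318)/(309691 + 39004) = (-1311*(-79) - 192318)/348695 = (103569 - 192318)*(1/348695) = -88749*1/348695 = -88749/348695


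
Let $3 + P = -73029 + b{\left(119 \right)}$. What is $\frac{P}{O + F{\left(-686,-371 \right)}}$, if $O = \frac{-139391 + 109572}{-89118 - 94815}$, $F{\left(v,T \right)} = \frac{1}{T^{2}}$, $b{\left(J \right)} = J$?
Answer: $- \frac{1845918155050389}{4104500912} \approx -4.4973 \cdot 10^{5}$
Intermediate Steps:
$F{\left(v,T \right)} = \frac{1}{T^{2}}$
$P = -72913$ ($P = -3 + \left(-73029 + 119\right) = -3 - 72910 = -72913$)
$O = \frac{29819}{183933}$ ($O = - \frac{29819}{-183933} = \left(-29819\right) \left(- \frac{1}{183933}\right) = \frac{29819}{183933} \approx 0.16212$)
$\frac{P}{O + F{\left(-686,-371 \right)}} = - \frac{72913}{\frac{29819}{183933} + \frac{1}{137641}} = - \frac{72913}{\frac{4104500912}{25316722053}} = \left(-72913\right) \frac{25316722053}{4104500912} = - \frac{1845918155050389}{4104500912}$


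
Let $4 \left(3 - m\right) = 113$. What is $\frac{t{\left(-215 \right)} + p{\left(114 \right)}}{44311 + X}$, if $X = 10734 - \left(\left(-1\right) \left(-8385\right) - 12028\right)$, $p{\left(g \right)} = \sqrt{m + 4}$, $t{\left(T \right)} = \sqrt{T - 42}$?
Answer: $\frac{i \left(\sqrt{85} + 2 \sqrt{257}\right)}{117376} \approx 0.00035171 i$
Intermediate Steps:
$m = - \frac{101}{4}$ ($m = 3 - \frac{113}{4} = - \frac{101}{4} \approx -25.25$)
$t{\left(T \right)} = \sqrt{-42 + T}$
$p{\left(g \right)} = \frac{i \sqrt{85}}{2}$ ($p{\left(g \right)} = \sqrt{- \frac{101}{4} + 4} = \sqrt{- \frac{85}{4}} = \frac{i \sqrt{85}}{2}$)
$X = 14377$ ($X = 10734 - \left(8385 - 12028\right) = 10734 - -3643 = 10734 + 3643 = 14377$)
$\frac{t{\left(-215 \right)} + p{\left(114 \right)}}{44311 + X} = \frac{\sqrt{-42 - 215} + \frac{i \sqrt{85}}{2}}{44311 + 14377} = \frac{\sqrt{-257} + \frac{i \sqrt{85}}{2}}{58688} = \left(i \sqrt{257} + \frac{i \sqrt{85}}{2}\right) \frac{1}{58688} = \frac{i \sqrt{257}}{58688} + \frac{i \sqrt{85}}{117376}$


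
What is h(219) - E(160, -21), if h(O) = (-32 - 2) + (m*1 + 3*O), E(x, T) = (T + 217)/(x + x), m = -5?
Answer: 49391/80 ≈ 617.39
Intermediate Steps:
E(x, T) = (217 + T)/(2*x) (E(x, T) = (217 + T)/((2*x)) = (217 + T)*(1/(2*x)) = (217 + T)/(2*x))
h(O) = -39 + 3*O (h(O) = (-32 - 2) + (-5*1 + 3*O) = -34 + (-5 + 3*O) = -39 + 3*O)
h(219) - E(160, -21) = (-39 + 3*219) - (217 - 21)/(2*160) = (-39 + 657) - 196/(2*160) = 618 - 1*49/80 = 618 - 49/80 = 49391/80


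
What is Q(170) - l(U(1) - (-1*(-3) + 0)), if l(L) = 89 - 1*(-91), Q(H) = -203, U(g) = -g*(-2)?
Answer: -383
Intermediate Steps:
U(g) = 2*g (U(g) = -(-2)*g = 2*g)
l(L) = 180 (l(L) = 89 + 91 = 180)
Q(170) - l(U(1) - (-1*(-3) + 0)) = -203 - 1*180 = -203 - 180 = -383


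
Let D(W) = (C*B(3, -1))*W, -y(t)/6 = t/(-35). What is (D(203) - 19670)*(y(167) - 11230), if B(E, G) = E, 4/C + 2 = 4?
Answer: 1033438528/5 ≈ 2.0669e+8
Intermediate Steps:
C = 2 (C = 4/(-2 + 4) = 4/2 = 4*(½) = 2)
y(t) = 6*t/35 (y(t) = -6*t/(-35) = -6*t*(-1)/35 = -(-6)*t/35 = 6*t/35)
D(W) = 6*W (D(W) = (2*3)*W = 6*W)
(D(203) - 19670)*(y(167) - 11230) = (6*203 - 19670)*((6/35)*167 - 11230) = (1218 - 19670)*(1002/35 - 11230) = -18452*(-392048/35) = 1033438528/5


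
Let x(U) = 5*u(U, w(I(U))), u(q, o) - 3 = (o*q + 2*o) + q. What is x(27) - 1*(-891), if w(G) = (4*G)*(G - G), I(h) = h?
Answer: 1041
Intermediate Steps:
w(G) = 0 (w(G) = (4*G)*0 = 0)
u(q, o) = 3 + q + 2*o + o*q (u(q, o) = 3 + ((o*q + 2*o) + q) = 3 + ((2*o + o*q) + q) = 3 + (q + 2*o + o*q) = 3 + q + 2*o + o*q)
x(U) = 15 + 5*U (x(U) = 5*(3 + U + 2*0 + 0*U) = 5*(3 + U + 0 + 0) = 5*(3 + U) = 15 + 5*U)
x(27) - 1*(-891) = (15 + 5*27) - 1*(-891) = (15 + 135) + 891 = 150 + 891 = 1041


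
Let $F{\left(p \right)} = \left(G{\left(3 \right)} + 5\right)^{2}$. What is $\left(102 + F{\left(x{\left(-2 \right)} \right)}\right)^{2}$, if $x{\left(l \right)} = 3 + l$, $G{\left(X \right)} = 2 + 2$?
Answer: $33489$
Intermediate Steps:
$G{\left(X \right)} = 4$
$F{\left(p \right)} = 81$ ($F{\left(p \right)} = \left(4 + 5\right)^{2} = 9^{2} = 81$)
$\left(102 + F{\left(x{\left(-2 \right)} \right)}\right)^{2} = \left(102 + 81\right)^{2} = 183^{2} = 33489$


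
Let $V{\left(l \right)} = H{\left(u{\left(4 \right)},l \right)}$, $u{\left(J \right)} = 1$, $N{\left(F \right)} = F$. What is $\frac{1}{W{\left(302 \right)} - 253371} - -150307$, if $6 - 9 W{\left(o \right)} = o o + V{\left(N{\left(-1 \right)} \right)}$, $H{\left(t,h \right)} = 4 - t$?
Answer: $\frac{356459062771}{2371540} \approx 1.5031 \cdot 10^{5}$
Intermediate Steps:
$V{\left(l \right)} = 3$ ($V{\left(l \right)} = 4 - 1 = 3$)
$W{\left(o \right)} = \frac{1}{3} - \frac{o^{2}}{9}$ ($W{\left(o \right)} = \frac{2}{3} - \frac{o o + 3}{9} = \frac{2}{3} - \frac{o^{2} + 3}{9} = \frac{2}{3} - \frac{3 + o^{2}}{9} = \frac{2}{3} - \left(\frac{1}{3} + \frac{o^{2}}{9}\right) = \frac{1}{3} - \frac{o^{2}}{9}$)
$\frac{1}{W{\left(302 \right)} - 253371} - -150307 = \frac{1}{\left(\frac{1}{3} - \frac{302^{2}}{9}\right) - 253371} - -150307 = \frac{1}{\left(\frac{1}{3} - \frac{91204}{9}\right) - 253371} + 150307 = \frac{1}{- \frac{91201}{9} - 253371} + 150307 = \frac{1}{- \frac{2371540}{9}} + 150307 = - \frac{9}{2371540} + 150307 = \frac{356459062771}{2371540}$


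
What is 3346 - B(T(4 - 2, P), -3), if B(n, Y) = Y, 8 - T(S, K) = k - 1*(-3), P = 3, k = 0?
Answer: 3349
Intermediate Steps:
T(S, K) = 5 (T(S, K) = 8 - (0 - 1*(-3)) = 8 - (0 + 3) = 8 - 1*3 = 8 - 3 = 5)
3346 - B(T(4 - 2, P), -3) = 3346 - 1*(-3) = 3346 + 3 = 3349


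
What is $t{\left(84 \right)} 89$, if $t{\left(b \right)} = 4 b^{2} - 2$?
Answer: $2511758$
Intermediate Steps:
$t{\left(b \right)} = -2 + 4 b^{2}$
$t{\left(84 \right)} 89 = \left(-2 + 4 \cdot 84^{2}\right) 89 = \left(-2 + 4 \cdot 7056\right) 89 = \left(-2 + 28224\right) 89 = 28222 \cdot 89 = 2511758$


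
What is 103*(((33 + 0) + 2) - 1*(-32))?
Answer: 6901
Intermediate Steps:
103*(((33 + 0) + 2) - 1*(-32)) = 103*((33 + 2) + 32) = 103*(35 + 32) = 103*67 = 6901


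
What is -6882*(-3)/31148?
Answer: 10323/15574 ≈ 0.66284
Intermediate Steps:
-6882*(-3)/31148 = 20646*(1/31148) = 10323/15574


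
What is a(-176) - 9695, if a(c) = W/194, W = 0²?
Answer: -9695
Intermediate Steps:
W = 0
a(c) = 0 (a(c) = 0/194 = 0*(1/194) = 0)
a(-176) - 9695 = 0 - 9695 = -9695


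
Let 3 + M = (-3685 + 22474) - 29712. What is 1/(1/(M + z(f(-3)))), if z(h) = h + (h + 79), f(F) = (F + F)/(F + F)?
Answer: -10845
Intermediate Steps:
f(F) = 1 (f(F) = (2*F)/((2*F)) = (2*F)*(1/(2*F)) = 1)
z(h) = 79 + 2*h (z(h) = h + (79 + h) = 79 + 2*h)
M = -10926 (M = -3 + ((-3685 + 22474) - 29712) = -3 + (18789 - 29712) = -3 - 10923 = -10926)
1/(1/(M + z(f(-3)))) = 1/(1/(-10926 + (79 + 2*1))) = 1/(1/(-10926 + (79 + 2))) = 1/(1/(-10926 + 81)) = 1/(1/(-10845)) = 1/(-1/10845) = -10845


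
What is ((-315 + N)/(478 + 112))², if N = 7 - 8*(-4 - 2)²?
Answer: 88804/87025 ≈ 1.0204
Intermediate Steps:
N = -281 (N = 7 - 8*(-6)² = 7 - 8*36 = 7 - 288 = -281)
((-315 + N)/(478 + 112))² = ((-315 - 281)/(478 + 112))² = (-596/590)² = (-596*1/590)² = (-298/295)² = 88804/87025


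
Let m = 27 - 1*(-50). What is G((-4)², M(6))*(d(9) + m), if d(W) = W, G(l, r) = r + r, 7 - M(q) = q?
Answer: 172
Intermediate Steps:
M(q) = 7 - q
G(l, r) = 2*r
m = 77 (m = 27 + 50 = 77)
G((-4)², M(6))*(d(9) + m) = (2*(7 - 1*6))*(9 + 77) = (2*(7 - 6))*86 = (2*1)*86 = 2*86 = 172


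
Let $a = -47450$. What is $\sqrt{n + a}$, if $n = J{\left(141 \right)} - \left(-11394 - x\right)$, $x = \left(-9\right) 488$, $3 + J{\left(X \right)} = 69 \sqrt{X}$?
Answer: $\sqrt{-40451 + 69 \sqrt{141}} \approx 199.08 i$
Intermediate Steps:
$J{\left(X \right)} = -3 + 69 \sqrt{X}$
$x = -4392$
$n = 6999 + 69 \sqrt{141}$ ($n = \left(-3 + 69 \sqrt{141}\right) - \left(-11394 - -4392\right) = \left(-3 + 69 \sqrt{141}\right) - \left(-11394 + 4392\right) = \left(-3 + 69 \sqrt{141}\right) - -7002 = \left(-3 + 69 \sqrt{141}\right) + 7002 = 6999 + 69 \sqrt{141} \approx 7818.3$)
$\sqrt{n + a} = \sqrt{\left(6999 + 69 \sqrt{141}\right) - 47450} = \sqrt{-40451 + 69 \sqrt{141}}$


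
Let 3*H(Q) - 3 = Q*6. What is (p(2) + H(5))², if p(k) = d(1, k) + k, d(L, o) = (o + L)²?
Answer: 484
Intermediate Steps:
H(Q) = 1 + 2*Q (H(Q) = 1 + (Q*6)/3 = 1 + (6*Q)/3 = 1 + 2*Q)
d(L, o) = (L + o)²
p(k) = k + (1 + k)² (p(k) = (1 + k)² + k = k + (1 + k)²)
(p(2) + H(5))² = ((2 + (1 + 2)²) + (1 + 2*5))² = ((2 + 3²) + (1 + 10))² = ((2 + 9) + 11)² = (11 + 11)² = 22² = 484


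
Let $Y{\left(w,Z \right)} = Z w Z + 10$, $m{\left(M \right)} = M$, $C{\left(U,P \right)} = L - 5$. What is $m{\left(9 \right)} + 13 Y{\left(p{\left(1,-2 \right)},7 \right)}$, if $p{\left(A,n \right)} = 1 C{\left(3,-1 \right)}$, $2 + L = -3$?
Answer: $-6231$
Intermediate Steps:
$L = -5$ ($L = -2 - 3 = -5$)
$C{\left(U,P \right)} = -10$ ($C{\left(U,P \right)} = -5 - 5 = -10$)
$p{\left(A,n \right)} = -10$ ($p{\left(A,n \right)} = 1 \left(-10\right) = -10$)
$Y{\left(w,Z \right)} = 10 + w Z^{2}$ ($Y{\left(w,Z \right)} = w Z^{2} + 10 = 10 + w Z^{2}$)
$m{\left(9 \right)} + 13 Y{\left(p{\left(1,-2 \right)},7 \right)} = 9 + 13 \left(10 - 10 \cdot 7^{2}\right) = 9 + 13 \left(10 - 490\right) = 9 + 13 \left(-480\right) = 9 - 6240 = -6231$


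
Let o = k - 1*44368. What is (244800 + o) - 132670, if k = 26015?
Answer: 93777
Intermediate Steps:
o = -18353 (o = 26015 - 1*44368 = 26015 - 44368 = -18353)
(244800 + o) - 132670 = (244800 - 18353) - 132670 = 226447 - 132670 = 93777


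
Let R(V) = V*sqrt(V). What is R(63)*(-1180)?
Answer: -223020*sqrt(7) ≈ -5.9006e+5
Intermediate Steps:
R(V) = V**(3/2)
R(63)*(-1180) = 63**(3/2)*(-1180) = (189*sqrt(7))*(-1180) = -223020*sqrt(7)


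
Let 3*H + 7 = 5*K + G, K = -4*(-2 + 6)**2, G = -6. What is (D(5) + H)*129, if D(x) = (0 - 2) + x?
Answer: -13932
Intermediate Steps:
D(x) = -2 + x
K = -64 (K = -4*4**2 = -4*16 = -64)
H = -111 (H = -7/3 + (5*(-64) - 6)/3 = -7/3 + (-320 - 6)/3 = -7/3 + (1/3)*(-326) = -7/3 - 326/3 = -111)
(D(5) + H)*129 = ((-2 + 5) - 111)*129 = (3 - 111)*129 = -108*129 = -13932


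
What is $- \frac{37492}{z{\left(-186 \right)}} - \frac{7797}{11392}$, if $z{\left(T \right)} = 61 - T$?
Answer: $- \frac{33002671}{216448} \approx -152.47$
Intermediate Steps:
$- \frac{37492}{z{\left(-186 \right)}} - \frac{7797}{11392} = - \frac{37492}{61 - -186} - \frac{7797}{11392} = - \frac{37492}{61 + 186} - \frac{7797}{11392} = - \frac{37492}{247} - \frac{7797}{11392} = \left(-37492\right) \frac{1}{247} - \frac{7797}{11392} = - \frac{2884}{19} - \frac{7797}{11392} = - \frac{33002671}{216448}$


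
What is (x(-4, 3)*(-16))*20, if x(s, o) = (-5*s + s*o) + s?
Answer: -1280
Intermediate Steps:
x(s, o) = -4*s + o*s (x(s, o) = (-5*s + o*s) + s = -4*s + o*s)
(x(-4, 3)*(-16))*20 = (-4*(-4 + 3)*(-16))*20 = (-4*(-1)*(-16))*20 = (4*(-16))*20 = -64*20 = -1280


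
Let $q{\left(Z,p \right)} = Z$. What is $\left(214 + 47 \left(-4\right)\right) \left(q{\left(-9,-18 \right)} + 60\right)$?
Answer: $1326$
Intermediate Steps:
$\left(214 + 47 \left(-4\right)\right) \left(q{\left(-9,-18 \right)} + 60\right) = \left(214 + 47 \left(-4\right)\right) \left(-9 + 60\right) = \left(214 - 188\right) 51 = 26 \cdot 51 = 1326$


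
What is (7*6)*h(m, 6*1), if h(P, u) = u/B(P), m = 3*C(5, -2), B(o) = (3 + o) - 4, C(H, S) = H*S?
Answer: -252/31 ≈ -8.1290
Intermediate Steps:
B(o) = -1 + o
m = -30 (m = 3*(5*(-2)) = 3*(-10) = -30)
h(P, u) = u/(-1 + P)
(7*6)*h(m, 6*1) = (7*6)*((6*1)/(-1 - 30)) = 42*(6/(-31)) = 42*(6*(-1/31)) = 42*(-6/31) = -252/31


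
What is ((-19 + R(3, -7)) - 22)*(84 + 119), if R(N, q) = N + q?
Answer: -9135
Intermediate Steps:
((-19 + R(3, -7)) - 22)*(84 + 119) = ((-19 + (3 - 7)) - 22)*(84 + 119) = ((-19 - 4) - 22)*203 = (-23 - 22)*203 = -45*203 = -9135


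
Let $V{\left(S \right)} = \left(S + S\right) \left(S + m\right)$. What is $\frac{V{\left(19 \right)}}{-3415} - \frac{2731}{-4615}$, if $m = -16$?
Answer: $\frac{1760051}{3152045} \approx 0.55838$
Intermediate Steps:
$V{\left(S \right)} = 2 S \left(-16 + S\right)$ ($V{\left(S \right)} = \left(S + S\right) \left(S - 16\right) = 2 S \left(-16 + S\right)$)
$\frac{V{\left(19 \right)}}{-3415} - \frac{2731}{-4615} = \frac{2 \cdot 19 \left(-16 + 19\right)}{-3415} - \frac{2731}{-4615} = 2 \cdot 19 \cdot 3 \left(- \frac{1}{3415}\right) - - \frac{2731}{4615} = 114 \left(- \frac{1}{3415}\right) + \frac{2731}{4615} = - \frac{114}{3415} + \frac{2731}{4615} = \frac{1760051}{3152045}$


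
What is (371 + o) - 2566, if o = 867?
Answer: -1328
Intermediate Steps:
(371 + o) - 2566 = (371 + 867) - 2566 = 1238 - 2566 = -1328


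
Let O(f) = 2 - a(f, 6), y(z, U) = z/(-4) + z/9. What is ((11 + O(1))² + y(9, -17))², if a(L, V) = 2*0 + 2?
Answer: 229441/16 ≈ 14340.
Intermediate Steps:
a(L, V) = 2 (a(L, V) = 0 + 2 = 2)
y(z, U) = -5*z/36 (y(z, U) = z*(-¼) + z*(⅑) = -z/4 + z/9 = -5*z/36)
O(f) = 0 (O(f) = 2 - 1*2 = 2 - 2 = 0)
((11 + O(1))² + y(9, -17))² = ((11 + 0)² - 5/36*9)² = (11² - 5/4)² = (121 - 5/4)² = (479/4)² = 229441/16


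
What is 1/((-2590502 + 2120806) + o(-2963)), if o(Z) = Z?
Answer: -1/472659 ≈ -2.1157e-6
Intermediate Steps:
1/((-2590502 + 2120806) + o(-2963)) = 1/((-2590502 + 2120806) - 2963) = 1/(-469696 - 2963) = 1/(-472659) = -1/472659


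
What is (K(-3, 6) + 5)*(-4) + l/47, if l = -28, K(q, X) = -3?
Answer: -404/47 ≈ -8.5957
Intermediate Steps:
(K(-3, 6) + 5)*(-4) + l/47 = (-3 + 5)*(-4) - 28/47 = 2*(-4) - 28*1/47 = -8 - 28/47 = -404/47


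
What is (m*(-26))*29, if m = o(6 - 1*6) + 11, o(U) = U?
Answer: -8294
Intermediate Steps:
m = 11 (m = (6 - 1*6) + 11 = (6 - 6) + 11 = 0 + 11 = 11)
(m*(-26))*29 = (11*(-26))*29 = -286*29 = -8294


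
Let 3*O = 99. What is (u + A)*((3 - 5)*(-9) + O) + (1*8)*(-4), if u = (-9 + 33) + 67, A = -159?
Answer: -3500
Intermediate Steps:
O = 33 (O = (1/3)*99 = 33)
u = 91 (u = 24 + 67 = 91)
(u + A)*((3 - 5)*(-9) + O) + (1*8)*(-4) = (91 - 159)*((3 - 5)*(-9) + 33) + (1*8)*(-4) = -68*(-2*(-9) + 33) + 8*(-4) = -68*(18 + 33) - 32 = -68*51 - 32 = -3468 - 32 = -3500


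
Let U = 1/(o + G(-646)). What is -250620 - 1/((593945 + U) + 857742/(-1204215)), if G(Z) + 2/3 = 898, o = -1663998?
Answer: -298115121578500163177650/1189510500265331707 ≈ -2.5062e+5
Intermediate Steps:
G(Z) = 2692/3 (G(Z) = -⅔ + 898 = 2692/3)
U = -3/4989302 (U = 1/(-1663998 + 2692/3) = 1/(-4989302/3) = -3/4989302 ≈ -6.0129e-7)
-250620 - 1/((593945 + U) + 857742/(-1204215)) = -250620 - 1/((593945 - 3/4989302) + 857742/(-1204215)) = -250620 - 1/(2963370976387/4989302 + 857742*(-1/1204215)) = -250620 - 1/(2963370976387/4989302 - 285914/401405) = -250620 - 1/1189510500265331707/2002730769310 = -250620 - 1*2002730769310/1189510500265331707 = -250620 - 2002730769310/1189510500265331707 = -298115121578500163177650/1189510500265331707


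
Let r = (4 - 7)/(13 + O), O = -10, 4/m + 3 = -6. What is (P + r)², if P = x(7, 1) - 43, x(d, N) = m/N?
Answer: 160000/81 ≈ 1975.3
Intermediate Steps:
m = -4/9 (m = 4/(-3 - 6) = 4/(-9) = 4*(-⅑) = -4/9 ≈ -0.44444)
x(d, N) = -4/(9*N)
r = -1 (r = (4 - 7)/(13 - 10) = -3/3 = -3*⅓ = -1)
P = -391/9 (P = -4/9/1 - 43 = -4/9*1 - 43 = -4/9 - 43 = -391/9 ≈ -43.444)
(P + r)² = (-391/9 - 1)² = (-400/9)² = 160000/81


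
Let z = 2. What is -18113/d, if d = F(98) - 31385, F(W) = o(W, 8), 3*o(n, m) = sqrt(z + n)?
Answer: 54339/94145 ≈ 0.57718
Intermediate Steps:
o(n, m) = sqrt(2 + n)/3
F(W) = sqrt(2 + W)/3
d = -94145/3 (d = sqrt(2 + 98)/3 - 31385 = sqrt(100)/3 - 31385 = (1/3)*10 - 31385 = 10/3 - 31385 = -94145/3 ≈ -31382.)
-18113/d = -18113/(-94145/3) = -18113*(-3/94145) = 54339/94145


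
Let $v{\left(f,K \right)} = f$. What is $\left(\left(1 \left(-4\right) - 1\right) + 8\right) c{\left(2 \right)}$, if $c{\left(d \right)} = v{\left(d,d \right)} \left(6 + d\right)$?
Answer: $48$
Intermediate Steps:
$c{\left(d \right)} = d \left(6 + d\right)$
$\left(\left(1 \left(-4\right) - 1\right) + 8\right) c{\left(2 \right)} = \left(\left(1 \left(-4\right) - 1\right) + 8\right) 2 \left(6 + 2\right) = \left(\left(-4 - 1\right) + 8\right) 2 \cdot 8 = \left(-5 + 8\right) 16 = 3 \cdot 16 = 48$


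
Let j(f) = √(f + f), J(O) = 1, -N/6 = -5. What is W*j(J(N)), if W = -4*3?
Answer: -12*√2 ≈ -16.971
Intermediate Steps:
N = 30 (N = -6*(-5) = 30)
W = -12
j(f) = √2*√f (j(f) = √(2*f) = √2*√f)
W*j(J(N)) = -12*√2*√1 = -12*√2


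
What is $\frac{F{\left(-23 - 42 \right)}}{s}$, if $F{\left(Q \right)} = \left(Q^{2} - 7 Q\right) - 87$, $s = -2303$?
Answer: $- \frac{4593}{2303} \approx -1.9944$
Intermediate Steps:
$F{\left(Q \right)} = -87 + Q^{2} - 7 Q$
$\frac{F{\left(-23 - 42 \right)}}{s} = \frac{-87 + \left(-23 - 42\right)^{2} - 7 \left(-23 - 42\right)}{-2303} = \left(-87 + \left(-23 - 42\right)^{2} - 7 \left(-23 - 42\right)\right) \left(- \frac{1}{2303}\right) = \left(-87 + \left(-65\right)^{2} - -455\right) \left(- \frac{1}{2303}\right) = \left(-87 + 4225 + 455\right) \left(- \frac{1}{2303}\right) = 4593 \left(- \frac{1}{2303}\right) = - \frac{4593}{2303}$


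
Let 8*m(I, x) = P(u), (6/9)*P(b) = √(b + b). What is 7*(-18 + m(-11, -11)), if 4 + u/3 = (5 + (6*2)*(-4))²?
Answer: -126 + 63*√1230/16 ≈ 12.093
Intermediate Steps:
u = 5535 (u = -12 + 3*(5 + (6*2)*(-4))² = -12 + 3*(5 + 12*(-4))² = -12 + 3*(5 - 48)² = -12 + 3*(-43)² = -12 + 3*1849 = -12 + 5547 = 5535)
P(b) = 3*√2*√b/2 (P(b) = 3*√(b + b)/2 = 3*√(2*b)/2 = 3*(√2*√b)/2 = 3*√2*√b/2)
m(I, x) = 9*√1230/16 (m(I, x) = (3*√2*√5535/2)/8 = (3*√2*(3*√615)/2)/8 = (9*√1230/2)/8 = 9*√1230/16)
7*(-18 + m(-11, -11)) = 7*(-18 + 9*√1230/16) = -126 + 63*√1230/16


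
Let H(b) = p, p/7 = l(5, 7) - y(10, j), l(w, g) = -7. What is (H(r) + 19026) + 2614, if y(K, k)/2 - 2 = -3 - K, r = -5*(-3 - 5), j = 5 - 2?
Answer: 21745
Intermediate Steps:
j = 3
r = 40 (r = -5*(-8) = 40)
y(K, k) = -2 - 2*K (y(K, k) = 4 + 2*(-3 - K) = 4 + (-6 - 2*K) = -2 - 2*K)
p = 105 (p = 7*(-7 - (-2 - 2*10)) = 7*(-7 - (-2 - 20)) = 7*(-7 - 1*(-22)) = 7*(-7 + 22) = 7*15 = 105)
H(b) = 105
(H(r) + 19026) + 2614 = (105 + 19026) + 2614 = 19131 + 2614 = 21745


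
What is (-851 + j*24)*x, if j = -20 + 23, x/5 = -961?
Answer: 3743095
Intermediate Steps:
x = -4805 (x = 5*(-961) = -4805)
j = 3
(-851 + j*24)*x = (-851 + 3*24)*(-4805) = (-851 + 72)*(-4805) = -779*(-4805) = 3743095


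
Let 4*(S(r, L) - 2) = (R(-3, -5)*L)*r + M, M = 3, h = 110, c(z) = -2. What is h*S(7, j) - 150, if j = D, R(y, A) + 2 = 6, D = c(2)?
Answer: -2775/2 ≈ -1387.5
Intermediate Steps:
D = -2
R(y, A) = 4 (R(y, A) = -2 + 6 = 4)
j = -2
S(r, L) = 11/4 + L*r (S(r, L) = 2 + ((4*L)*r + 3)/4 = 2 + (4*L*r + 3)/4 = 2 + (3 + 4*L*r)/4 = 2 + (¾ + L*r) = 11/4 + L*r)
h*S(7, j) - 150 = 110*(11/4 - 2*7) - 150 = 110*(11/4 - 14) - 150 = 110*(-45/4) - 150 = -2475/2 - 150 = -2775/2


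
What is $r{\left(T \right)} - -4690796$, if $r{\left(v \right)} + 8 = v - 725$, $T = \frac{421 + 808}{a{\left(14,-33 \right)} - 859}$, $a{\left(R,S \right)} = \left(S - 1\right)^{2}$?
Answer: $\frac{1392949940}{297} \approx 4.6901 \cdot 10^{6}$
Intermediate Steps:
$a{\left(R,S \right)} = \left(-1 + S\right)^{2}$
$T = \frac{1229}{297}$ ($T = \frac{421 + 808}{\left(-1 - 33\right)^{2} - 859} = \frac{1229}{\left(-34\right)^{2} - 859} = \frac{1229}{1156 - 859} = \frac{1229}{297} \approx 4.138$)
$r{\left(v \right)} = -733 + v$ ($r{\left(v \right)} = -8 + \left(v - 725\right) = -8 + \left(-725 + v\right) = -733 + v$)
$r{\left(T \right)} - -4690796 = \left(-733 + \frac{1229}{297}\right) - -4690796 = - \frac{216472}{297} + 4690796 = \frac{1392949940}{297}$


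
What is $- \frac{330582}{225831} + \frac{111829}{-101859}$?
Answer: $- \frac{19642402279}{7667639943} \approx -2.5617$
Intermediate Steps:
$- \frac{330582}{225831} + \frac{111829}{-101859} = \left(-330582\right) \frac{1}{225831} + 111829 \left(- \frac{1}{101859}\right) = - \frac{110194}{75277} - \frac{111829}{101859} = - \frac{19642402279}{7667639943}$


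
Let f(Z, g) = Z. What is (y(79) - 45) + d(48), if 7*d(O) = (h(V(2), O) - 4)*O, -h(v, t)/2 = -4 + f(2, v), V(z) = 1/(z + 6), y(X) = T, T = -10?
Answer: -55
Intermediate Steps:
y(X) = -10
V(z) = 1/(6 + z)
h(v, t) = 4 (h(v, t) = -2*(-4 + 2) = -2*(-2) = 4)
d(O) = 0 (d(O) = ((4 - 4)*O)/7 = (0*O)/7 = (⅐)*0 = 0)
(y(79) - 45) + d(48) = (-10 - 45) + 0 = -55 + 0 = -55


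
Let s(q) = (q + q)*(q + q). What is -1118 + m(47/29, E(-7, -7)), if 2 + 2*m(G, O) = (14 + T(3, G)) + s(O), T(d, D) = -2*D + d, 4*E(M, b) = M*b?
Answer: -188383/232 ≈ -812.00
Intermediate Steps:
E(M, b) = M*b/4 (E(M, b) = (M*b)/4 = M*b/4)
T(d, D) = d - 2*D
s(q) = 4*q**2 (s(q) = (2*q)*(2*q) = 4*q**2)
m(G, O) = 15/2 - G + 2*O**2 (m(G, O) = -1 + ((14 + (3 - 2*G)) + 4*O**2)/2 = -1 + ((17 - 2*G) + 4*O**2)/2 = -1 + (17 - 2*G + 4*O**2)/2 = -1 + (17/2 - G + 2*O**2) = 15/2 - G + 2*O**2)
-1118 + m(47/29, E(-7, -7)) = -1118 + (15/2 - 47/29 + 2*((1/4)*(-7)*(-7))**2) = -1118 + (15/2 - 47/29 + 2*(49/4)**2) = -1118 + (15/2 - 1*47/29 + 2*(2401/16)) = -1118 + (15/2 - 47/29 + 2401/8) = -1118 + 70993/232 = -188383/232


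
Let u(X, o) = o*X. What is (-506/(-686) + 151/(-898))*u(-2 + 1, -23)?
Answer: 4034223/308014 ≈ 13.098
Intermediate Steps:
u(X, o) = X*o
(-506/(-686) + 151/(-898))*u(-2 + 1, -23) = (-506/(-686) + 151/(-898))*((-2 + 1)*(-23)) = (-506*(-1/686) + 151*(-1/898))*(-1*(-23)) = (253/343 - 151/898)*23 = (175401/308014)*23 = 4034223/308014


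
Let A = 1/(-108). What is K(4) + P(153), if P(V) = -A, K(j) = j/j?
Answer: 109/108 ≈ 1.0093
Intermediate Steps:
A = -1/108 ≈ -0.0092593
K(j) = 1
P(V) = 1/108 (P(V) = -1*(-1/108) = 1/108)
K(4) + P(153) = 1 + 1/108 = 109/108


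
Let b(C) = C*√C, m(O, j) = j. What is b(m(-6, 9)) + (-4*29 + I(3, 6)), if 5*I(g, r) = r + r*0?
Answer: -439/5 ≈ -87.800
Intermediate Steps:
I(g, r) = r/5 (I(g, r) = (r + r*0)/5 = (r + 0)/5 = r/5)
b(C) = C^(3/2)
b(m(-6, 9)) + (-4*29 + I(3, 6)) = 9^(3/2) + (-4*29 + (⅕)*6) = 27 + (-116 + 6/5) = 27 - 574/5 = -439/5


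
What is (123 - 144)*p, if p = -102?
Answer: 2142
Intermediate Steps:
(123 - 144)*p = (123 - 144)*(-102) = -21*(-102) = 2142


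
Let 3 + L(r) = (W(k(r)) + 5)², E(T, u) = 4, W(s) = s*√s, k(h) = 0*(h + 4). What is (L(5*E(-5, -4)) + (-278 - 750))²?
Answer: 1012036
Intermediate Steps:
k(h) = 0 (k(h) = 0*(4 + h) = 0)
W(s) = s^(3/2)
L(r) = 22 (L(r) = -3 + (0^(3/2) + 5)² = -3 + (0 + 5)² = -3 + 5² = -3 + 25 = 22)
(L(5*E(-5, -4)) + (-278 - 750))² = (22 + (-278 - 750))² = (22 - 1028)² = (-1006)² = 1012036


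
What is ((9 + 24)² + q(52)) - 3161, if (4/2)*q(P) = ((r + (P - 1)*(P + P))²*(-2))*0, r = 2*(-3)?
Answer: -2072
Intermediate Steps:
r = -6
q(P) = 0 (q(P) = (((-6 + (P - 1)*(P + P))²*(-2))*0)/2 = (((-6 + (-1 + P)*(2*P))²*(-2))*0)/2 = (((-6 + 2*P*(-1 + P))²*(-2))*0)/2 = (-2*(-6 + 2*P*(-1 + P))²*0)/2 = (½)*0 = 0)
((9 + 24)² + q(52)) - 3161 = ((9 + 24)² + 0) - 3161 = (33² + 0) - 3161 = (1089 + 0) - 3161 = 1089 - 3161 = -2072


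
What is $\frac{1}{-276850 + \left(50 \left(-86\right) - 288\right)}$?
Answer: $- \frac{1}{281438} \approx -3.5532 \cdot 10^{-6}$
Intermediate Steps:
$\frac{1}{-276850 + \left(50 \left(-86\right) - 288\right)} = \frac{1}{-276850 - 4588} = \frac{1}{-281438} = - \frac{1}{281438}$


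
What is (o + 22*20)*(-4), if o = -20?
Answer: -1680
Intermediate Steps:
(o + 22*20)*(-4) = (-20 + 22*20)*(-4) = (-20 + 440)*(-4) = 420*(-4) = -1680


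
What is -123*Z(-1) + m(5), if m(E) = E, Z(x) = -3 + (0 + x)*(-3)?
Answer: 5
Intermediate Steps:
Z(x) = -3 - 3*x (Z(x) = -3 + x*(-3) = -3 - 3*x)
-123*Z(-1) + m(5) = -123*(-3 - 3*(-1)) + 5 = -123*(-3 + 3) + 5 = -123*0 + 5 = 0 + 5 = 5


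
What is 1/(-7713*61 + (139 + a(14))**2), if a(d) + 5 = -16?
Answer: -1/456569 ≈ -2.1902e-6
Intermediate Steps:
a(d) = -21 (a(d) = -5 - 16 = -21)
1/(-7713*61 + (139 + a(14))**2) = 1/(-7713*61 + (139 - 21)**2) = 1/(-470493 + 118**2) = 1/(-470493 + 13924) = 1/(-456569) = -1/456569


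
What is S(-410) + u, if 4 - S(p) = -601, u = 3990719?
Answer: 3991324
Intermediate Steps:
S(p) = 605 (S(p) = 4 - 1*(-601) = 4 + 601 = 605)
S(-410) + u = 605 + 3990719 = 3991324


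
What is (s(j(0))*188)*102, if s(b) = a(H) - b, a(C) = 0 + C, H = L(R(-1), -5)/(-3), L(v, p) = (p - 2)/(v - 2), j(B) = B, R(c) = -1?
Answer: -44744/3 ≈ -14915.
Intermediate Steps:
L(v, p) = (-2 + p)/(-2 + v)
H = -7/9 (H = ((-2 - 5)/(-2 - 1))/(-3) = (-7/(-3))*(-⅓) = -⅓*(-7)*(-⅓) = (7/3)*(-⅓) = -7/9 ≈ -0.77778)
a(C) = C
s(b) = -7/9 - b
(s(j(0))*188)*102 = ((-7/9 - 1*0)*188)*102 = ((-7/9 + 0)*188)*102 = -7/9*188*102 = -1316/9*102 = -44744/3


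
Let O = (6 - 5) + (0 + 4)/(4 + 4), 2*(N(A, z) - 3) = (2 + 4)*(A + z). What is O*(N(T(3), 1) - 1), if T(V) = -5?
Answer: -15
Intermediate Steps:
N(A, z) = 3 + 3*A + 3*z (N(A, z) = 3 + ((2 + 4)*(A + z))/2 = 3 + (6*(A + z))/2 = 3 + (6*A + 6*z)/2 = 3 + (3*A + 3*z) = 3 + 3*A + 3*z)
O = 3/2 (O = 1 + 4/8 = 1 + 4*(⅛) = 1 + ½ = 3/2 ≈ 1.5000)
O*(N(T(3), 1) - 1) = 3*((3 + 3*(-5) + 3*1) - 1)/2 = 3*((3 - 15 + 3) - 1)/2 = 3*(-9 - 1)/2 = (3/2)*(-10) = -15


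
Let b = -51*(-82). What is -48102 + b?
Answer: -43920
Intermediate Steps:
b = 4182
-48102 + b = -48102 + 4182 = -43920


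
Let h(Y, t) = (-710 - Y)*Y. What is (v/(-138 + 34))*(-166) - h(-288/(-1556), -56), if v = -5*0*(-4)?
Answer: 19890864/151321 ≈ 131.45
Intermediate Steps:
h(Y, t) = Y*(-710 - Y)
v = 0 (v = 0*(-4) = 0)
(v/(-138 + 34))*(-166) - h(-288/(-1556), -56) = (0/(-138 + 34))*(-166) - (-1)*(-288/(-1556))*(710 - 288/(-1556)) = (0/(-104))*(-166) - (-1)*(-288*(-1/1556))*(710 - 288*(-1/1556)) = (0*(-1/104))*(-166) - (-1)*72*(710 + 72/389)/389 = 0*(-166) - (-1)*72*276262/(389*389) = 0 - 1*(-19890864/151321) = 0 + 19890864/151321 = 19890864/151321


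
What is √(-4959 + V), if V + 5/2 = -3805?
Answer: I*√35066/2 ≈ 93.63*I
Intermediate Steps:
V = -7615/2 (V = -5/2 - 3805 = -7615/2 ≈ -3807.5)
√(-4959 + V) = √(-4959 - 7615/2) = √(-17533/2) = I*√35066/2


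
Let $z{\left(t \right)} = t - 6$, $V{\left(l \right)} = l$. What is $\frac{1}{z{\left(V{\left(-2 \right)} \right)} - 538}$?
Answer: $- \frac{1}{546} \approx -0.0018315$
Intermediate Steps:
$z{\left(t \right)} = -6 + t$
$\frac{1}{z{\left(V{\left(-2 \right)} \right)} - 538} = \frac{1}{\left(-6 - 2\right) - 538} = \frac{1}{-8 - 538} = \frac{1}{-546} = - \frac{1}{546}$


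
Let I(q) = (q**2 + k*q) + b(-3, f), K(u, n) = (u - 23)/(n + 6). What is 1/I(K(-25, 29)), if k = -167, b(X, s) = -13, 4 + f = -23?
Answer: 1225/266939 ≈ 0.0045891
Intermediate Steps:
f = -27 (f = -4 - 23 = -27)
K(u, n) = (-23 + u)/(6 + n)
I(q) = -13 + q**2 - 167*q (I(q) = (q**2 - 167*q) - 13 = -13 + q**2 - 167*q)
1/I(K(-25, 29)) = 1/(-13 + ((-23 - 25)/(6 + 29))**2 - 167*(-23 - 25)/(6 + 29)) = 1/(-13 + (-48/35)**2 - 167*(-48)/35) = 1/(-13 + ((1/35)*(-48))**2 - 167*(-48)/35) = 1/(-13 + (-48/35)**2 - 167*(-48/35)) = 1/(-13 + 2304/1225 + 8016/35) = 1/(266939/1225) = 1225/266939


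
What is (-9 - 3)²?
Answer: 144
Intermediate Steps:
(-9 - 3)² = (-12)² = 144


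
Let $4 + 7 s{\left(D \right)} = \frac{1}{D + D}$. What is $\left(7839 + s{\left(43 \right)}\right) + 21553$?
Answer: $\frac{2527663}{86} \approx 29391.0$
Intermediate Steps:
$s{\left(D \right)} = - \frac{4}{7} + \frac{1}{14 D}$ ($s{\left(D \right)} = - \frac{4}{7} + \frac{1}{7 \left(D + D\right)} = - \frac{4}{7} + \frac{1}{7 \cdot 2 D} = - \frac{4}{7} + \frac{\frac{1}{2} \frac{1}{D}}{7} = - \frac{4}{7} + \frac{1}{14 D}$)
$\left(7839 + s{\left(43 \right)}\right) + 21553 = \left(7839 + \frac{1 - 344}{14 \cdot 43}\right) + 21553 = \left(7839 + \frac{1}{14} \cdot \frac{1}{43} \left(1 - 344\right)\right) + 21553 = \left(7839 + \frac{1}{14} \cdot \frac{1}{43} \left(-343\right)\right) + 21553 = \left(7839 - \frac{49}{86}\right) + 21553 = \frac{674105}{86} + 21553 = \frac{2527663}{86}$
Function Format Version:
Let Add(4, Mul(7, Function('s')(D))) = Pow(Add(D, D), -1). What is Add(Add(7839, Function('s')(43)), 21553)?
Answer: Rational(2527663, 86) ≈ 29391.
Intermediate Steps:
Function('s')(D) = Add(Rational(-4, 7), Mul(Rational(1, 14), Pow(D, -1))) (Function('s')(D) = Add(Rational(-4, 7), Mul(Rational(1, 7), Pow(Add(D, D), -1))) = Add(Rational(-4, 7), Mul(Rational(1, 7), Pow(Mul(2, D), -1))) = Add(Rational(-4, 7), Mul(Rational(1, 7), Mul(Rational(1, 2), Pow(D, -1)))) = Add(Rational(-4, 7), Mul(Rational(1, 14), Pow(D, -1))))
Add(Add(7839, Function('s')(43)), 21553) = Add(Add(7839, Mul(Rational(1, 14), Pow(43, -1), Add(1, Mul(-8, 43)))), 21553) = Add(Add(7839, Mul(Rational(1, 14), Rational(1, 43), Add(1, -344))), 21553) = Add(Add(7839, Mul(Rational(1, 14), Rational(1, 43), -343)), 21553) = Add(Add(7839, Rational(-49, 86)), 21553) = Add(Rational(674105, 86), 21553) = Rational(2527663, 86)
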